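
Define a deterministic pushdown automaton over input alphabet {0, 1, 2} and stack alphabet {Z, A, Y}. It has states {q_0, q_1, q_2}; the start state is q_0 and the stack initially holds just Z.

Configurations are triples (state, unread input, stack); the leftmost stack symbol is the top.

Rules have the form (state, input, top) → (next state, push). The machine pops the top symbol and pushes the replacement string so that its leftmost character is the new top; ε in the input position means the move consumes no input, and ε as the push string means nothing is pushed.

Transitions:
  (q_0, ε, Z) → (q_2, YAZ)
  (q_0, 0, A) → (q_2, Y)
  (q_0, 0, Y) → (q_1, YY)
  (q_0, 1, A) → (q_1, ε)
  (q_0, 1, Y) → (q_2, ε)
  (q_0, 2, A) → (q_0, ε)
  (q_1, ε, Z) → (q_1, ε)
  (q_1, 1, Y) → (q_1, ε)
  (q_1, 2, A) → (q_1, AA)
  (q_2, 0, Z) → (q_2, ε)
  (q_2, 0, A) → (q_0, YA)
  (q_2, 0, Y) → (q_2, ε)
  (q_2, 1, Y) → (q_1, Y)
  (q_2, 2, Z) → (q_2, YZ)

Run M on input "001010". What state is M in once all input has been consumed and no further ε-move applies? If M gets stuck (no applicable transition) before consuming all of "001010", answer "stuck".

(q_0, 001010, Z) ⊢ (q_2, 001010, YAZ) ⊢ (q_2, 01010, AZ) ⊢ (q_0, 1010, YAZ) ⊢ (q_2, 010, AZ) ⊢ (q_0, 10, YAZ) ⊢ (q_2, 0, AZ) ⊢ (q_0, ε, YAZ)
All input consumed; M is in state q_0.

q_0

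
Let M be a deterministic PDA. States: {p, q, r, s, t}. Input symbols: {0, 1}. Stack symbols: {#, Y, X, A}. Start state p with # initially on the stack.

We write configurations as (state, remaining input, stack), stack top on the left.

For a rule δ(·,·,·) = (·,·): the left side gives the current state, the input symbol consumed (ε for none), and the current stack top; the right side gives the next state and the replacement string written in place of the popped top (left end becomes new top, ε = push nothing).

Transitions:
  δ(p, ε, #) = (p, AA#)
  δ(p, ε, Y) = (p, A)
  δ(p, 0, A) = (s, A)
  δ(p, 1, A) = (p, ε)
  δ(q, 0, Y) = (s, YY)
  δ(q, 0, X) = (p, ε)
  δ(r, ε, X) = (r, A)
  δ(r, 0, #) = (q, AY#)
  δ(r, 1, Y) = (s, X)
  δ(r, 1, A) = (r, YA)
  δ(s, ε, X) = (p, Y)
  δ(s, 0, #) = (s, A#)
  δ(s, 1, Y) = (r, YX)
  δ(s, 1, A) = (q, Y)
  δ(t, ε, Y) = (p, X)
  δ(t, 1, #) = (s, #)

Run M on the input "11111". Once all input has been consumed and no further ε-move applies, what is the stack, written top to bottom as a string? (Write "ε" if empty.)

A#

(p, 11111, #)
  ε-move, top #: go to p, push AA# → (p, 11111, AA#)
  read 1, top A: go to p, push ε → (p, 1111, A#)
  read 1, top A: go to p, push ε → (p, 111, #)
  ε-move, top #: go to p, push AA# → (p, 111, AA#)
  read 1, top A: go to p, push ε → (p, 11, A#)
  read 1, top A: go to p, push ε → (p, 1, #)
  ε-move, top #: go to p, push AA# → (p, 1, AA#)
  read 1, top A: go to p, push ε → (p, ε, A#)
All input consumed in state p with stack A#.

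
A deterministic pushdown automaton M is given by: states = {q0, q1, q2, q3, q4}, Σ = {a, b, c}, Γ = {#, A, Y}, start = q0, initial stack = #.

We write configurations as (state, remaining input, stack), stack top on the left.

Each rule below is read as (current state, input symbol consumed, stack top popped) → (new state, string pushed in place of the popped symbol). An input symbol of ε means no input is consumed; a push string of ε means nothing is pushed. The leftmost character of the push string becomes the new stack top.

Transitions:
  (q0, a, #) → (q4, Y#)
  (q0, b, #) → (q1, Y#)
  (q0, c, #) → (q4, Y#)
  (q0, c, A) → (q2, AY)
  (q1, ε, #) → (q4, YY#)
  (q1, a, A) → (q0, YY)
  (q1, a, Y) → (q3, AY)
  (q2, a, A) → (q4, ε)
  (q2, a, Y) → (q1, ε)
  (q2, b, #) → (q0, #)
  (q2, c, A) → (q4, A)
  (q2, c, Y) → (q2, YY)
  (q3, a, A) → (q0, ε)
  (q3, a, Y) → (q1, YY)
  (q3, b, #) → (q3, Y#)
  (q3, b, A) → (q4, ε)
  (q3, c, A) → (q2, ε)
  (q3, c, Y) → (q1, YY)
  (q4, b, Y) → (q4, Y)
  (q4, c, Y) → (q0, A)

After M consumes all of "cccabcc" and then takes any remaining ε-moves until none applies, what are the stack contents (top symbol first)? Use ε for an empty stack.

(q0, cccabcc, #)
  read c, top #: go to q4, push Y# → (q4, ccabcc, Y#)
  read c, top Y: go to q0, push A → (q0, cabcc, A#)
  read c, top A: go to q2, push AY → (q2, abcc, AY#)
  read a, top A: go to q4, push ε → (q4, bcc, Y#)
  read b, top Y: go to q4, push Y → (q4, cc, Y#)
  read c, top Y: go to q0, push A → (q0, c, A#)
  read c, top A: go to q2, push AY → (q2, ε, AY#)
All input consumed in state q2 with stack AY#.

AY#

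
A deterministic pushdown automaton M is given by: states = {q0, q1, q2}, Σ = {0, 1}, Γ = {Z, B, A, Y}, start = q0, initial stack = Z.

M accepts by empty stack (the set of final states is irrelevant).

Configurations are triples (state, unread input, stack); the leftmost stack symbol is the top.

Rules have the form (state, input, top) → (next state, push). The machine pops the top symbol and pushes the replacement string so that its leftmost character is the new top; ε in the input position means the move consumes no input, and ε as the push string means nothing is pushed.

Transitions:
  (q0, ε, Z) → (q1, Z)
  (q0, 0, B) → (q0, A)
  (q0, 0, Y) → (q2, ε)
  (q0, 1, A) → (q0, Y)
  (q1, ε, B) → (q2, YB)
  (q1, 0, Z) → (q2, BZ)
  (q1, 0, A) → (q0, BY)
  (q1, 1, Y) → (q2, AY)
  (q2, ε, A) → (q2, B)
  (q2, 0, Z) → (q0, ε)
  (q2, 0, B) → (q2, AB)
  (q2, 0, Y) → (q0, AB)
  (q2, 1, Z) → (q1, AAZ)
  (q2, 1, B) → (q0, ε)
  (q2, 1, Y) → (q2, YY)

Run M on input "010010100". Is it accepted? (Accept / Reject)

Accept

(q0, 010010100, Z) ⊢ (q1, 010010100, Z) ⊢ (q2, 10010100, BZ) ⊢ (q0, 0010100, Z) ⊢ (q1, 0010100, Z) ⊢ (q2, 010100, BZ) ⊢ (q2, 10100, ABZ) ⊢ (q2, 10100, BBZ) ⊢ (q0, 0100, BZ) ⊢ (q0, 100, AZ) ⊢ (q0, 00, YZ) ⊢ (q2, 0, Z) ⊢ (q0, ε, ε)
All input consumed and the stack is empty.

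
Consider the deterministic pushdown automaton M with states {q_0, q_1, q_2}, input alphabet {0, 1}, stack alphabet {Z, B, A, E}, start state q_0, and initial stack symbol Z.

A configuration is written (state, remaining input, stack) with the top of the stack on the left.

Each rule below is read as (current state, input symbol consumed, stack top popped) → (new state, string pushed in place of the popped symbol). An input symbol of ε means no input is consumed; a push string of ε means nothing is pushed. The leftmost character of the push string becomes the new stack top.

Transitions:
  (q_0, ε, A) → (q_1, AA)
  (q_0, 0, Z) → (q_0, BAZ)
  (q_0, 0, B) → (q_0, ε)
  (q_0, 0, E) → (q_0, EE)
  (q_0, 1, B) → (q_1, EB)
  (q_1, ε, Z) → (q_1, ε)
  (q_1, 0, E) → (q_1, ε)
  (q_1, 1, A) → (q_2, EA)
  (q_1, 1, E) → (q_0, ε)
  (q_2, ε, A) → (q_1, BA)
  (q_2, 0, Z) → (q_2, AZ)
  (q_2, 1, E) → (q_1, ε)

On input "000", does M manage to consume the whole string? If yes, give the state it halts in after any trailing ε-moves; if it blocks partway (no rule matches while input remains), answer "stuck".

(q_0, 000, Z)
  read 0, top Z: go to q_0, push BAZ → (q_0, 00, BAZ)
  read 0, top B: go to q_0, push ε → (q_0, 0, AZ)
  ε-move, top A: go to q_1, push AA → (q_1, 0, AAZ)
No transition for (q_1, 0, top A); M blocks with input 0 remaining.

stuck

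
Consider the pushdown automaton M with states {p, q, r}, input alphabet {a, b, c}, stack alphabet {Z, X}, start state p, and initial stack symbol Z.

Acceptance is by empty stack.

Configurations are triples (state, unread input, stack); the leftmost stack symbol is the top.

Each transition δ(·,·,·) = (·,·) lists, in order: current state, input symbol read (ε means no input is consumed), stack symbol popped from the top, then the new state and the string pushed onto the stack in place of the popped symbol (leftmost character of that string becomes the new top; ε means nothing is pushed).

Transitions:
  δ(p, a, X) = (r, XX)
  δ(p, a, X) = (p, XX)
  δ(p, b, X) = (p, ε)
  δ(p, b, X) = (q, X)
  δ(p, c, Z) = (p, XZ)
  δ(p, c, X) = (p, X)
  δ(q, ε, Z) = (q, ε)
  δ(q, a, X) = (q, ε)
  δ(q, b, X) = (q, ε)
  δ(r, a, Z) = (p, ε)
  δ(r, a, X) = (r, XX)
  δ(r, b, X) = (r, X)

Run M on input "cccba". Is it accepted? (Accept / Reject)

Accept

One accepting computation: (p, cccba, Z) ⊢ (p, ccba, XZ) ⊢ (p, cba, XZ) ⊢ (p, ba, XZ) ⊢ (q, a, XZ) ⊢ (q, ε, Z) ⊢ (q, ε, ε)
All input consumed and the stack is empty.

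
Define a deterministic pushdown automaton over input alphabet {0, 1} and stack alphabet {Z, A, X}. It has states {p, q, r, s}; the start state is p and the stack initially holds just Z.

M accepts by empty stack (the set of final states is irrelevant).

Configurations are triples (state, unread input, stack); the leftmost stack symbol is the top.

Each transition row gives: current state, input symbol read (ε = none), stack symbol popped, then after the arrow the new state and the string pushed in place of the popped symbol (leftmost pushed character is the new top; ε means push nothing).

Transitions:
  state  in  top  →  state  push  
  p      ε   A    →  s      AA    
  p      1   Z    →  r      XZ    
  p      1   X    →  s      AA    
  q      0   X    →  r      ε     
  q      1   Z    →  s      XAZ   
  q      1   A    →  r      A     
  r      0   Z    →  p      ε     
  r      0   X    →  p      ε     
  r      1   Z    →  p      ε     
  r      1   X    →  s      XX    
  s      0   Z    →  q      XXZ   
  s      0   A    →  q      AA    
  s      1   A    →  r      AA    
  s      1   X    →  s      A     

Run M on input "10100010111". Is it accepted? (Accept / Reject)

(p, 10100010111, Z)
  read 1, top Z: go to r, push XZ → (r, 0100010111, XZ)
  read 0, top X: go to p, push ε → (p, 100010111, Z)
  read 1, top Z: go to r, push XZ → (r, 00010111, XZ)
  read 0, top X: go to p, push ε → (p, 0010111, Z)
No transition applies at (p, 0010111, Z); input not fully consumed.

Reject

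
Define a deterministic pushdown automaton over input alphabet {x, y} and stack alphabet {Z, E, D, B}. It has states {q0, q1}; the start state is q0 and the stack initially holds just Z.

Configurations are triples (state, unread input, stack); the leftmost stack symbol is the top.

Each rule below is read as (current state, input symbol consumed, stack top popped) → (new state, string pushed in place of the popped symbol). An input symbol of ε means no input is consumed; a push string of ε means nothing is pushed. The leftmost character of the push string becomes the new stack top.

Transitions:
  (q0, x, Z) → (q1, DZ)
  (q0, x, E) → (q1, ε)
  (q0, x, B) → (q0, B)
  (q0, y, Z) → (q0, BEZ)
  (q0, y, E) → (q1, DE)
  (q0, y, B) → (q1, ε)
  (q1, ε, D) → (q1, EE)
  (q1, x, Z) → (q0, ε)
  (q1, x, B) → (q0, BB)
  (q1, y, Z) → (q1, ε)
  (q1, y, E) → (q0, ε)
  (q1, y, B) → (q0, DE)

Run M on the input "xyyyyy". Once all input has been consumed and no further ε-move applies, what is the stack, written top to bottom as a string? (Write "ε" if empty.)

(q0, xyyyyy, Z)
  read x, top Z: go to q1, push DZ → (q1, yyyyy, DZ)
  ε-move, top D: go to q1, push EE → (q1, yyyyy, EEZ)
  read y, top E: go to q0, push ε → (q0, yyyy, EZ)
  read y, top E: go to q1, push DE → (q1, yyy, DEZ)
  ε-move, top D: go to q1, push EE → (q1, yyy, EEEZ)
  read y, top E: go to q0, push ε → (q0, yy, EEZ)
  read y, top E: go to q1, push DE → (q1, y, DEEZ)
  ε-move, top D: go to q1, push EE → (q1, y, EEEEZ)
  read y, top E: go to q0, push ε → (q0, ε, EEEZ)
All input consumed in state q0 with stack EEEZ.

EEEZ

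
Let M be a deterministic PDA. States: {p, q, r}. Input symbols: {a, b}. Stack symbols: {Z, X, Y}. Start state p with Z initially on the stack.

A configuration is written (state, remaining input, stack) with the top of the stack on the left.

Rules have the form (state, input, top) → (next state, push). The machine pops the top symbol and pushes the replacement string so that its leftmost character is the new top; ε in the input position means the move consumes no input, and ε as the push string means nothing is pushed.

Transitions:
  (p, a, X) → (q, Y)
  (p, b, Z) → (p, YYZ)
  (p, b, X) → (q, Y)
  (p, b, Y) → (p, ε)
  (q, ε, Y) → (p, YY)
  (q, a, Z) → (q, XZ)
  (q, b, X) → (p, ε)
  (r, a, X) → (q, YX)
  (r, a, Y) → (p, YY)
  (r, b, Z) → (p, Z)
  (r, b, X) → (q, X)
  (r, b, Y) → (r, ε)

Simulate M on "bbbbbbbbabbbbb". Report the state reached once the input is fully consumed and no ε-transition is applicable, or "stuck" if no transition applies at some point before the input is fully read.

(p, bbbbbbbbabbbbb, Z)
  read b, top Z: go to p, push YYZ → (p, bbbbbbbabbbbb, YYZ)
  read b, top Y: go to p, push ε → (p, bbbbbbabbbbb, YZ)
  read b, top Y: go to p, push ε → (p, bbbbbabbbbb, Z)
  read b, top Z: go to p, push YYZ → (p, bbbbabbbbb, YYZ)
  read b, top Y: go to p, push ε → (p, bbbabbbbb, YZ)
  read b, top Y: go to p, push ε → (p, bbabbbbb, Z)
  read b, top Z: go to p, push YYZ → (p, babbbbb, YYZ)
  read b, top Y: go to p, push ε → (p, abbbbb, YZ)
No transition for (p, a, top Y); M blocks with input abbbbb remaining.

stuck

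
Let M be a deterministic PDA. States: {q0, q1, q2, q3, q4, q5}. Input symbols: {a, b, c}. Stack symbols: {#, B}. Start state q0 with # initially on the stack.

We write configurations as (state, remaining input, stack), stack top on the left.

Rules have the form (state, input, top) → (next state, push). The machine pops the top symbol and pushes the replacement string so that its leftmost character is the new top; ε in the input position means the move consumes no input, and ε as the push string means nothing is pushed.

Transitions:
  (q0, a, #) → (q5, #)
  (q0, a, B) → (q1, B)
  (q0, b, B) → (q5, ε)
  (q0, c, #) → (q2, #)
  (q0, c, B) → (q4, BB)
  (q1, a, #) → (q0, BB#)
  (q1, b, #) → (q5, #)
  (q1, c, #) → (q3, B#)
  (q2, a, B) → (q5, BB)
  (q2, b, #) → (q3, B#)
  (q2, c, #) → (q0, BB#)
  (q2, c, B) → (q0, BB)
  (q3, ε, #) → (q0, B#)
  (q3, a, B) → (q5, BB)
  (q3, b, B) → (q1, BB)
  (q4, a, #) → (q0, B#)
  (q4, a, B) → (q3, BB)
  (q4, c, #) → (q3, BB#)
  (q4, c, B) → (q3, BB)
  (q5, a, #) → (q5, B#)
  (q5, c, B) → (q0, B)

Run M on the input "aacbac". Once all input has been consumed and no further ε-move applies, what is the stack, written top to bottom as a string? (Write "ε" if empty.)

B#

(q0, aacbac, #) ⊢ (q5, acbac, #) ⊢ (q5, cbac, B#) ⊢ (q0, bac, B#) ⊢ (q5, ac, #) ⊢ (q5, c, B#) ⊢ (q0, ε, B#)
All input consumed in state q0 with stack B#.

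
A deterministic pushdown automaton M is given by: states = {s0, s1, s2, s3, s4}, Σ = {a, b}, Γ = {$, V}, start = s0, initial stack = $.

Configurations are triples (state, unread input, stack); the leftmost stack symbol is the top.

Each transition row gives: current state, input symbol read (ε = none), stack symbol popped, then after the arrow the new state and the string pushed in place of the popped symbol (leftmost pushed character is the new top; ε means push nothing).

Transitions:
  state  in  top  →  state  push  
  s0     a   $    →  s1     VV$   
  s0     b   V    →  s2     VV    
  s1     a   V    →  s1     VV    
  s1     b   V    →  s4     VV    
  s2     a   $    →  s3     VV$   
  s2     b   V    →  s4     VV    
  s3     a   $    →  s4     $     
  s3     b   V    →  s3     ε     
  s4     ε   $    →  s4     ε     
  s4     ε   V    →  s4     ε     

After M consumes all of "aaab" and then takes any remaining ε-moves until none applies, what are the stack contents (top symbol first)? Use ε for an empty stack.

ε

(s0, aaab, $)
  read a, top $: go to s1, push VV$ → (s1, aab, VV$)
  read a, top V: go to s1, push VV → (s1, ab, VVV$)
  read a, top V: go to s1, push VV → (s1, b, VVVV$)
  read b, top V: go to s4, push VV → (s4, ε, VVVVV$)
  ε-move, top V: go to s4, push ε → (s4, ε, VVVV$)
  ε-move, top V: go to s4, push ε → (s4, ε, VVV$)
  ε-move, top V: go to s4, push ε → (s4, ε, VV$)
  ε-move, top V: go to s4, push ε → (s4, ε, V$)
  ε-move, top V: go to s4, push ε → (s4, ε, $)
  ε-move, top $: go to s4, push ε → (s4, ε, ε)
All input consumed in state s4 with stack ε.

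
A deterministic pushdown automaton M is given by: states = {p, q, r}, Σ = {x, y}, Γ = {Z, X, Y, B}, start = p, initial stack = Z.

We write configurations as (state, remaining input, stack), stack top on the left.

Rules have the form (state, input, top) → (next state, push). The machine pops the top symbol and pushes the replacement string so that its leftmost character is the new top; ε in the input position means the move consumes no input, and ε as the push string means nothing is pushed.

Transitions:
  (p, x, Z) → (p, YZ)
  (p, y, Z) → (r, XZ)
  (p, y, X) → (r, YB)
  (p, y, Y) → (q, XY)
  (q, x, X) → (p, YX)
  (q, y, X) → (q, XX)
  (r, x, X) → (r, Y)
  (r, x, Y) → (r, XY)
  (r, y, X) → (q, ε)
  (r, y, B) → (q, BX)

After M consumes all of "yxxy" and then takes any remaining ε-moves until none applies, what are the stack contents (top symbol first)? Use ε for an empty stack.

(p, yxxy, Z) ⊢ (r, xxy, XZ) ⊢ (r, xy, YZ) ⊢ (r, y, XYZ) ⊢ (q, ε, YZ)
All input consumed in state q with stack YZ.

YZ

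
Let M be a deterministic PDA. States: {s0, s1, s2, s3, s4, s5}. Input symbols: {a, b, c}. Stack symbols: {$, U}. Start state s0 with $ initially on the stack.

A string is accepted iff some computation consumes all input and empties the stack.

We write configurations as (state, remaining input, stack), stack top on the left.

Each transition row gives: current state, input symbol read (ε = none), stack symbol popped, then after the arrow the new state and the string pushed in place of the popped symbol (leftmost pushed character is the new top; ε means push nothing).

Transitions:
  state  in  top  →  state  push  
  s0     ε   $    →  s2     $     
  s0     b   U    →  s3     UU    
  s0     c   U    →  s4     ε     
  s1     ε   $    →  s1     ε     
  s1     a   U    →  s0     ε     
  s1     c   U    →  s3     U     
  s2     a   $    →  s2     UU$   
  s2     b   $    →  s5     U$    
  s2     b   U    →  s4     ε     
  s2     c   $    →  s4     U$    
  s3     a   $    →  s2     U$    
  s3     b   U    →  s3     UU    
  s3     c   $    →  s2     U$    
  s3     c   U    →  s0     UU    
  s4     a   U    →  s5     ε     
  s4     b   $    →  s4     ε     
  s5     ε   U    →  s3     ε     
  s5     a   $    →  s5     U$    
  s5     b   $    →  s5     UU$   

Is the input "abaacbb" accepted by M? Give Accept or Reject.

Accept

(s0, abaacbb, $)
  ε-move, top $: go to s2, push $ → (s2, abaacbb, $)
  read a, top $: go to s2, push UU$ → (s2, baacbb, UU$)
  read b, top U: go to s4, push ε → (s4, aacbb, U$)
  read a, top U: go to s5, push ε → (s5, acbb, $)
  read a, top $: go to s5, push U$ → (s5, cbb, U$)
  ε-move, top U: go to s3, push ε → (s3, cbb, $)
  read c, top $: go to s2, push U$ → (s2, bb, U$)
  read b, top U: go to s4, push ε → (s4, b, $)
  read b, top $: go to s4, push ε → (s4, ε, ε)
All input consumed and the stack is empty.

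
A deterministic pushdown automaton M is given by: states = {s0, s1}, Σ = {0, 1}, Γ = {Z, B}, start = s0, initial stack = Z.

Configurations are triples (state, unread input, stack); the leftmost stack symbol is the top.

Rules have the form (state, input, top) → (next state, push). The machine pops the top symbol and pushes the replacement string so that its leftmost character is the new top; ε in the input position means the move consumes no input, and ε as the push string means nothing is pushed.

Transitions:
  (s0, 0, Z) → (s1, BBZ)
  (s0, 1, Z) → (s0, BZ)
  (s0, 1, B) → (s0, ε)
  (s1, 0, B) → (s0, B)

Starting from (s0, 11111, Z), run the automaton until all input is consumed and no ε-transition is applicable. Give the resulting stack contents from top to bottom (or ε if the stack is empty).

(s0, 11111, Z)
  read 1, top Z: go to s0, push BZ → (s0, 1111, BZ)
  read 1, top B: go to s0, push ε → (s0, 111, Z)
  read 1, top Z: go to s0, push BZ → (s0, 11, BZ)
  read 1, top B: go to s0, push ε → (s0, 1, Z)
  read 1, top Z: go to s0, push BZ → (s0, ε, BZ)
All input consumed in state s0 with stack BZ.

BZ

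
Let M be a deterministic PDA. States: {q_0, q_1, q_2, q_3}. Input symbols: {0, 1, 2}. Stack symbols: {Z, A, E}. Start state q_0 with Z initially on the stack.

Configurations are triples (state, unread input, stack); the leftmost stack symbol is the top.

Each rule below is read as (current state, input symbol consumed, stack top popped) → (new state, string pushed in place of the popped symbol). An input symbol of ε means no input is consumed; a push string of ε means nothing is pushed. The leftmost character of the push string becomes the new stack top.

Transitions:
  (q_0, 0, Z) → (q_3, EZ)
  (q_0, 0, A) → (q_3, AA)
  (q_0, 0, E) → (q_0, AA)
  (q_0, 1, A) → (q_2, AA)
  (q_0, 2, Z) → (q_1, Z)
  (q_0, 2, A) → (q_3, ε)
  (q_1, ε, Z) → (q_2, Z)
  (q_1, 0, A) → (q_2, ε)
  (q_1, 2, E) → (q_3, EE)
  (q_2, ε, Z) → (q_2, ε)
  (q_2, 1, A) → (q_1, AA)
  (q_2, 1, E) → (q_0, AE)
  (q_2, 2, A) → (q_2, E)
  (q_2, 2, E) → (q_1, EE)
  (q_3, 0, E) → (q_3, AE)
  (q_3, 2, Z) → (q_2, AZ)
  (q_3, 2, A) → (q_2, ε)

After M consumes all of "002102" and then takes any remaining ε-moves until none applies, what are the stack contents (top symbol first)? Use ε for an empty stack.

AEZ

(q_0, 002102, Z) ⊢ (q_3, 02102, EZ) ⊢ (q_3, 2102, AEZ) ⊢ (q_2, 102, EZ) ⊢ (q_0, 02, AEZ) ⊢ (q_3, 2, AAEZ) ⊢ (q_2, ε, AEZ)
All input consumed in state q_2 with stack AEZ.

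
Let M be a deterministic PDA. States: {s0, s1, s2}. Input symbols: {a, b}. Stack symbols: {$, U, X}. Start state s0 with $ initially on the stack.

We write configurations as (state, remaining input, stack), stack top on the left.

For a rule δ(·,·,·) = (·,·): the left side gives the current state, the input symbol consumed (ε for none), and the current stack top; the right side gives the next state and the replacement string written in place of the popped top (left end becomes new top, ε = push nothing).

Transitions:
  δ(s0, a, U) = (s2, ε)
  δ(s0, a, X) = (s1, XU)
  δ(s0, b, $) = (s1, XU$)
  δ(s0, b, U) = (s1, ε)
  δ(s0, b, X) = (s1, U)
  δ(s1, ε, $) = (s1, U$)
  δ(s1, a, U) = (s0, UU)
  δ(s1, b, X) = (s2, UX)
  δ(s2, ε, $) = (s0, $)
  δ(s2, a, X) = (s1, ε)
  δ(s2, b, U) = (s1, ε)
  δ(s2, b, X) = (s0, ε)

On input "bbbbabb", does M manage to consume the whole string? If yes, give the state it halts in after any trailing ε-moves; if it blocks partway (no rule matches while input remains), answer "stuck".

stuck

(s0, bbbbabb, $)
  read b, top $: go to s1, push XU$ → (s1, bbbabb, XU$)
  read b, top X: go to s2, push UX → (s2, bbabb, UXU$)
  read b, top U: go to s1, push ε → (s1, babb, XU$)
  read b, top X: go to s2, push UX → (s2, abb, UXU$)
No transition for (s2, a, top U); M blocks with input abb remaining.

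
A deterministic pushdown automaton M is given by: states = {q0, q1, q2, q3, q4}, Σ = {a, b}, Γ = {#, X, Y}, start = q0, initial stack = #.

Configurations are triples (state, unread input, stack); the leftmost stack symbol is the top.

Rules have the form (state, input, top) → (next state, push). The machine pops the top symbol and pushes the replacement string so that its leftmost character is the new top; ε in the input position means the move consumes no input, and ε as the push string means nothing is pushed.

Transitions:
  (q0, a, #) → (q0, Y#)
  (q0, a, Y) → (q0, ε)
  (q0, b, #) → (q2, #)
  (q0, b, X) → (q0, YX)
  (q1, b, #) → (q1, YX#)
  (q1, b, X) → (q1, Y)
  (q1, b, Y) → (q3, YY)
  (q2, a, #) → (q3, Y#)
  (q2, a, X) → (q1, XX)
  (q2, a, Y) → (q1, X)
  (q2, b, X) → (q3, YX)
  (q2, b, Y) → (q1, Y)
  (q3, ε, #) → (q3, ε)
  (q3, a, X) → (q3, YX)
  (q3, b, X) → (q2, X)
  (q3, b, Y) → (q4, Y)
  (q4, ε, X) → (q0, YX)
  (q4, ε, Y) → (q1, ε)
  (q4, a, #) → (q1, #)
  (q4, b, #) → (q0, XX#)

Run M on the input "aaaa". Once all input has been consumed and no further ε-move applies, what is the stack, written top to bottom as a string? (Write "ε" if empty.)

#

(q0, aaaa, #) ⊢ (q0, aaa, Y#) ⊢ (q0, aa, #) ⊢ (q0, a, Y#) ⊢ (q0, ε, #)
All input consumed in state q0 with stack #.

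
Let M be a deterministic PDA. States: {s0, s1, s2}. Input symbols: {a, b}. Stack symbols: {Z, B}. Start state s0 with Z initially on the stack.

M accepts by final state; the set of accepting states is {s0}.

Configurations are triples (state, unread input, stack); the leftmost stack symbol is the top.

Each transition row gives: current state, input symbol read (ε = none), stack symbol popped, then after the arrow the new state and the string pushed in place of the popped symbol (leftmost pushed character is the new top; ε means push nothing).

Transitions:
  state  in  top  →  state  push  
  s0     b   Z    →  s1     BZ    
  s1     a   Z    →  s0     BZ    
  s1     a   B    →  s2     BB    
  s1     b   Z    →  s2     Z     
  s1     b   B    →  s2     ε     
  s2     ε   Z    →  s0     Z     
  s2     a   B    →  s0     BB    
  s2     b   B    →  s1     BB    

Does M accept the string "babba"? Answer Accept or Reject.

(s0, babba, Z)
  read b, top Z: go to s1, push BZ → (s1, abba, BZ)
  read a, top B: go to s2, push BB → (s2, bba, BBZ)
  read b, top B: go to s1, push BB → (s1, ba, BBBZ)
  read b, top B: go to s2, push ε → (s2, a, BBZ)
  read a, top B: go to s0, push BB → (s0, ε, BBBZ)
All input consumed; state s0 ∈ F.

Accept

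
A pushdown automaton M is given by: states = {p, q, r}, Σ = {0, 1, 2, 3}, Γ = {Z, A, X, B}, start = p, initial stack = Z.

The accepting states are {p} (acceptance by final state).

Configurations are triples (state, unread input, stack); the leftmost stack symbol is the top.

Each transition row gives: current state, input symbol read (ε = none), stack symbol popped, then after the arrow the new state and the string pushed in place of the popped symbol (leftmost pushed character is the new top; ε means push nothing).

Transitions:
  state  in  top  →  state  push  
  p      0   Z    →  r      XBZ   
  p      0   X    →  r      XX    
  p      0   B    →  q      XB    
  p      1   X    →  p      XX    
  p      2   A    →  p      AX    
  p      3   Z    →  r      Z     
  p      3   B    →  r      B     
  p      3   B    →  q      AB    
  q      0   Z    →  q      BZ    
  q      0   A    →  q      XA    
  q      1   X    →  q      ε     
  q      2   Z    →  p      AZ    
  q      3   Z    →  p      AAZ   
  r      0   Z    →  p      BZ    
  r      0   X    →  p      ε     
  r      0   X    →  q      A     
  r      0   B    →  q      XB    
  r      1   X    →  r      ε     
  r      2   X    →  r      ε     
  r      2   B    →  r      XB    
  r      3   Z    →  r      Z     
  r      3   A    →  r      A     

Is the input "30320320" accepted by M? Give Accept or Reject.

One accepting computation: (p, 30320320, Z) ⊢ (r, 0320320, Z) ⊢ (p, 320320, BZ) ⊢ (r, 20320, BZ) ⊢ (r, 0320, XBZ) ⊢ (p, 320, BZ) ⊢ (r, 20, BZ) ⊢ (r, 0, XBZ) ⊢ (p, ε, BZ)
All input consumed and state p ∈ F.

Accept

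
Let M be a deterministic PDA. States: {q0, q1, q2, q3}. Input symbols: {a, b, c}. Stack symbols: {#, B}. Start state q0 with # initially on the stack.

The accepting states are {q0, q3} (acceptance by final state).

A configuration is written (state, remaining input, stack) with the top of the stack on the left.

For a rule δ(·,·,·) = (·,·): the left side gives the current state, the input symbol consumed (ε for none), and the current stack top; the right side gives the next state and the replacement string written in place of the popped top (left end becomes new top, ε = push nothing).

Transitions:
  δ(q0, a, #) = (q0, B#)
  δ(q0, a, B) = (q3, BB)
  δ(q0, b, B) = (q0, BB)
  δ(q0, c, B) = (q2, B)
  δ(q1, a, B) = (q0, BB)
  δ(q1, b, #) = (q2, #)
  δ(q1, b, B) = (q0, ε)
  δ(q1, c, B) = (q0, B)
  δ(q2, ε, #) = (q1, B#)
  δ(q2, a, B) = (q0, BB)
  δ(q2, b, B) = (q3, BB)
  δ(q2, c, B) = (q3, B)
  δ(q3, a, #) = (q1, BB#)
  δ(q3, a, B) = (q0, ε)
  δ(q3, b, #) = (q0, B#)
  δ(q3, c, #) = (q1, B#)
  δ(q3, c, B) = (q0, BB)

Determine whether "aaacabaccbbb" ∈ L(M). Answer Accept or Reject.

(q0, aaacabaccbbb, #)
  read a, top #: go to q0, push B# → (q0, aacabaccbbb, B#)
  read a, top B: go to q3, push BB → (q3, acabaccbbb, BB#)
  read a, top B: go to q0, push ε → (q0, cabaccbbb, B#)
  read c, top B: go to q2, push B → (q2, abaccbbb, B#)
  read a, top B: go to q0, push BB → (q0, baccbbb, BB#)
  read b, top B: go to q0, push BB → (q0, accbbb, BBB#)
  read a, top B: go to q3, push BB → (q3, ccbbb, BBBB#)
  read c, top B: go to q0, push BB → (q0, cbbb, BBBBB#)
  read c, top B: go to q2, push B → (q2, bbb, BBBBB#)
  read b, top B: go to q3, push BB → (q3, bb, BBBBBB#)
No transition applies at (q3, bb, BBBBBB#); input not fully consumed.

Reject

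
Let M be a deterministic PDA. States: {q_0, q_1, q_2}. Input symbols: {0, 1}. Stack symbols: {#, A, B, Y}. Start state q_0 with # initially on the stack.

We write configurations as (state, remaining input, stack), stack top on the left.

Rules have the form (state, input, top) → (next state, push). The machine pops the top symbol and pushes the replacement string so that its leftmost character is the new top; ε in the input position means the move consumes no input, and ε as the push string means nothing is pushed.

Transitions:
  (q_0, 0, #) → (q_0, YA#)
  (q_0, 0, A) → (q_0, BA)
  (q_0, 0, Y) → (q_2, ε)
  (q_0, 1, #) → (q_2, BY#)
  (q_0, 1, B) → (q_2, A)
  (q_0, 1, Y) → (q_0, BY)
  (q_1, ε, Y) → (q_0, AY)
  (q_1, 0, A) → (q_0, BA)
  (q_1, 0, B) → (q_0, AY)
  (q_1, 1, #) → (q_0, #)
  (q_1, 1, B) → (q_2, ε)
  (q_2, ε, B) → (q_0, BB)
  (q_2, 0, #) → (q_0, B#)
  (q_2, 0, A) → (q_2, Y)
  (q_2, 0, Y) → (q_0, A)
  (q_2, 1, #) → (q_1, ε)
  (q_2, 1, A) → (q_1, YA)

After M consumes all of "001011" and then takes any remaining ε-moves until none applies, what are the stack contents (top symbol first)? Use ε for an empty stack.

AYAAYA#

(q_0, 001011, #) ⊢ (q_0, 01011, YA#) ⊢ (q_2, 1011, A#) ⊢ (q_1, 011, YA#) ⊢ (q_0, 011, AYA#) ⊢ (q_0, 11, BAYA#) ⊢ (q_2, 1, AAYA#) ⊢ (q_1, ε, YAAYA#) ⊢ (q_0, ε, AYAAYA#)
All input consumed in state q_0 with stack AYAAYA#.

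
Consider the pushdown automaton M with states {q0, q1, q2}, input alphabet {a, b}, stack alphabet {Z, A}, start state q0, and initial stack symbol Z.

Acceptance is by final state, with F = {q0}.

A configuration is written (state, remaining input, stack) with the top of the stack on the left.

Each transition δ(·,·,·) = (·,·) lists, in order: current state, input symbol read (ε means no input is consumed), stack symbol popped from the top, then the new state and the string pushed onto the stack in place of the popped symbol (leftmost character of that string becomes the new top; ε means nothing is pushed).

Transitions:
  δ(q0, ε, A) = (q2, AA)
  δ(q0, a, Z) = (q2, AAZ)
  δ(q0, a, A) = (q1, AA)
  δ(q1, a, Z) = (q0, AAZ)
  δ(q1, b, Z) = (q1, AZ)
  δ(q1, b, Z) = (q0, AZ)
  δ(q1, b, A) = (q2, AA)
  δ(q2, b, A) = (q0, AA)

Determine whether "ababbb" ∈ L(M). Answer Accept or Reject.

Accept

One accepting computation: (q0, ababbb, Z) ⊢ (q2, babbb, AAZ) ⊢ (q0, abbb, AAAZ) ⊢ (q1, bbb, AAAAZ) ⊢ (q2, bb, AAAAAZ) ⊢ (q0, b, AAAAAAZ) ⊢ (q2, b, AAAAAAAZ) ⊢ (q0, ε, AAAAAAAAZ)
All input consumed and state q0 ∈ F.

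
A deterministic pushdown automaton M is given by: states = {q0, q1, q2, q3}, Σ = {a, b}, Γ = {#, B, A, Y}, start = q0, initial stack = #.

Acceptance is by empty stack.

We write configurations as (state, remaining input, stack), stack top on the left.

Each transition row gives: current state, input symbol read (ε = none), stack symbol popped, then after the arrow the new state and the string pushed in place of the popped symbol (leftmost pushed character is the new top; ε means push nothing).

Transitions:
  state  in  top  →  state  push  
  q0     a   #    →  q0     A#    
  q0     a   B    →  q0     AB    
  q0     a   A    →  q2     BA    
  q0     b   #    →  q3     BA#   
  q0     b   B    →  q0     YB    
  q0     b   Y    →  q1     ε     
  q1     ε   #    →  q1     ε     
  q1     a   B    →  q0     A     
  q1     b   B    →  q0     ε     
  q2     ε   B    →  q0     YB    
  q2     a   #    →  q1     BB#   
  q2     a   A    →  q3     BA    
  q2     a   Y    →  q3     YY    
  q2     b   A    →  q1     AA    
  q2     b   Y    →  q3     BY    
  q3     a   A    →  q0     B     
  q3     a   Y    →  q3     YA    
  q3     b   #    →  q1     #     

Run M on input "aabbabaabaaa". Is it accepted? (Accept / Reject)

(q0, aabbabaabaaa, #)
  read a, top #: go to q0, push A# → (q0, abbabaabaaa, A#)
  read a, top A: go to q2, push BA → (q2, bbabaabaaa, BA#)
  ε-move, top B: go to q0, push YB → (q0, bbabaabaaa, YBA#)
  read b, top Y: go to q1, push ε → (q1, babaabaaa, BA#)
  read b, top B: go to q0, push ε → (q0, abaabaaa, A#)
  read a, top A: go to q2, push BA → (q2, baabaaa, BA#)
  ε-move, top B: go to q0, push YB → (q0, baabaaa, YBA#)
  read b, top Y: go to q1, push ε → (q1, aabaaa, BA#)
  read a, top B: go to q0, push A → (q0, abaaa, AA#)
  read a, top A: go to q2, push BA → (q2, baaa, BAA#)
  ε-move, top B: go to q0, push YB → (q0, baaa, YBAA#)
  read b, top Y: go to q1, push ε → (q1, aaa, BAA#)
  read a, top B: go to q0, push A → (q0, aa, AAA#)
  read a, top A: go to q2, push BA → (q2, a, BAAA#)
  ε-move, top B: go to q0, push YB → (q0, a, YBAAA#)
No transition applies at (q0, a, YBAAA#); input not fully consumed.

Reject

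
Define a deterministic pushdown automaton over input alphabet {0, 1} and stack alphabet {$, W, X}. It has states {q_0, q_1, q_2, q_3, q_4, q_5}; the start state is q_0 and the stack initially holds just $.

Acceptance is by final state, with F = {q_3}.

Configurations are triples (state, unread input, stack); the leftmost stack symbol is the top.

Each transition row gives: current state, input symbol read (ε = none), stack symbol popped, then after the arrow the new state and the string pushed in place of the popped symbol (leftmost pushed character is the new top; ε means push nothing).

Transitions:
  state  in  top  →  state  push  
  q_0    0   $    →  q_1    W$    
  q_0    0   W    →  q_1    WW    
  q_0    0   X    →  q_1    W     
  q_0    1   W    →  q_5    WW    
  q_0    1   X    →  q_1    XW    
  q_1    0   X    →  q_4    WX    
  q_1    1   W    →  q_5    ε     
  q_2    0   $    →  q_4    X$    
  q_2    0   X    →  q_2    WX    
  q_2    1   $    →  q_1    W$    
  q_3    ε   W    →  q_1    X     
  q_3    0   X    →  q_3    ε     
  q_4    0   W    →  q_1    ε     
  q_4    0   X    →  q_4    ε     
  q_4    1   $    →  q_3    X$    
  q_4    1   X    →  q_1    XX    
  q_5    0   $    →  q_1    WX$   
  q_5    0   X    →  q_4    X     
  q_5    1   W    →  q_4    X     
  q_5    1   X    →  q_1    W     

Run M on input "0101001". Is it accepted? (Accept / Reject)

(q_0, 0101001, $) ⊢ (q_1, 101001, W$) ⊢ (q_5, 01001, $) ⊢ (q_1, 1001, WX$) ⊢ (q_5, 001, X$) ⊢ (q_4, 01, X$) ⊢ (q_4, 1, $) ⊢ (q_3, ε, X$)
All input consumed; state q_3 ∈ F.

Accept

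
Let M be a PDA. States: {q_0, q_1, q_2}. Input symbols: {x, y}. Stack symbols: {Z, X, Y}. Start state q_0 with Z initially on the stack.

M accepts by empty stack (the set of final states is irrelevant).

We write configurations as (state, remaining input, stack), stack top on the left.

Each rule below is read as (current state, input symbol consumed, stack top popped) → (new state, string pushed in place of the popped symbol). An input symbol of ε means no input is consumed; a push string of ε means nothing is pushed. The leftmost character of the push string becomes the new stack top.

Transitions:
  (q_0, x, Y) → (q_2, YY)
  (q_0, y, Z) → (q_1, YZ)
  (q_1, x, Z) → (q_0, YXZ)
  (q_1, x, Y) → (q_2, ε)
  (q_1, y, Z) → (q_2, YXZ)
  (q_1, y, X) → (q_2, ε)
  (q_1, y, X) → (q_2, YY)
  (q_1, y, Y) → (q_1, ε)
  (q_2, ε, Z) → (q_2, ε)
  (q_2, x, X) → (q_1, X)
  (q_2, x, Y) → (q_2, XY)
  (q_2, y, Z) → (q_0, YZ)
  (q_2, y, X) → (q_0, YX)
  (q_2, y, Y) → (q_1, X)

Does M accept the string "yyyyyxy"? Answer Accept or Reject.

Accept

One accepting computation: (q_0, yyyyyxy, Z) ⊢ (q_1, yyyyxy, YZ) ⊢ (q_1, yyyxy, Z) ⊢ (q_2, yyxy, YXZ) ⊢ (q_1, yxy, XXZ) ⊢ (q_2, xy, XZ) ⊢ (q_1, y, XZ) ⊢ (q_2, ε, Z) ⊢ (q_2, ε, ε)
All input consumed and the stack is empty.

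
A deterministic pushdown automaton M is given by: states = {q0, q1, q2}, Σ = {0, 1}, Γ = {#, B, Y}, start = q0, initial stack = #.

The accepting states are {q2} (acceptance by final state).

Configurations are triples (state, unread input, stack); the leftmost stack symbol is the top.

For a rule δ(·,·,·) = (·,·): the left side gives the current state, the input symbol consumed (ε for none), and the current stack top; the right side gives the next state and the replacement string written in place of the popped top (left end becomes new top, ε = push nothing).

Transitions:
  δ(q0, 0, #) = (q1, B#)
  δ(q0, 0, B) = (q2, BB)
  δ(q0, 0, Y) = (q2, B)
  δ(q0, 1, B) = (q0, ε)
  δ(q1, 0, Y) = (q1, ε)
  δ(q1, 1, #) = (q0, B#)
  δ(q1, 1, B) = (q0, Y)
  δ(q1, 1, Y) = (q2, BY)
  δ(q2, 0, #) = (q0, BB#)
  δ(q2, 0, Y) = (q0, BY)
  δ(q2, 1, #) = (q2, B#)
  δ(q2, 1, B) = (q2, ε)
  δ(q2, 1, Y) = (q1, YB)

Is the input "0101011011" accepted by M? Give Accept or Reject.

Reject

(q0, 0101011011, #)
  read 0, top #: go to q1, push B# → (q1, 101011011, B#)
  read 1, top B: go to q0, push Y → (q0, 01011011, Y#)
  read 0, top Y: go to q2, push B → (q2, 1011011, B#)
  read 1, top B: go to q2, push ε → (q2, 011011, #)
  read 0, top #: go to q0, push BB# → (q0, 11011, BB#)
  read 1, top B: go to q0, push ε → (q0, 1011, B#)
  read 1, top B: go to q0, push ε → (q0, 011, #)
  read 0, top #: go to q1, push B# → (q1, 11, B#)
  read 1, top B: go to q0, push Y → (q0, 1, Y#)
No transition applies at (q0, 1, Y#); input not fully consumed.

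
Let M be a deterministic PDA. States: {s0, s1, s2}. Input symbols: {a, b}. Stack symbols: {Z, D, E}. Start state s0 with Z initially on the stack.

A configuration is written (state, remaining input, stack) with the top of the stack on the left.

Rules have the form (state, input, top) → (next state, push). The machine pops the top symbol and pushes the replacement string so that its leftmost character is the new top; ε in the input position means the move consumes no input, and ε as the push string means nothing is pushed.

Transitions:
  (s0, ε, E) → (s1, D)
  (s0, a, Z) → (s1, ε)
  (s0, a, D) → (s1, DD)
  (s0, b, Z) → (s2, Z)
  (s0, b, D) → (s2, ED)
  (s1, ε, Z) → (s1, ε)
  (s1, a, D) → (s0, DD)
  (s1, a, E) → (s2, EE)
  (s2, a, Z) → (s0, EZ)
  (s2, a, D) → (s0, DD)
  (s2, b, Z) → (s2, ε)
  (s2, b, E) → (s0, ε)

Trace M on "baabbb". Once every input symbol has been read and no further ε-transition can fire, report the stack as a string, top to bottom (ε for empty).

(s0, baabbb, Z)
  read b, top Z: go to s2, push Z → (s2, aabbb, Z)
  read a, top Z: go to s0, push EZ → (s0, abbb, EZ)
  ε-move, top E: go to s1, push D → (s1, abbb, DZ)
  read a, top D: go to s0, push DD → (s0, bbb, DDZ)
  read b, top D: go to s2, push ED → (s2, bb, EDDZ)
  read b, top E: go to s0, push ε → (s0, b, DDZ)
  read b, top D: go to s2, push ED → (s2, ε, EDDZ)
All input consumed in state s2 with stack EDDZ.

EDDZ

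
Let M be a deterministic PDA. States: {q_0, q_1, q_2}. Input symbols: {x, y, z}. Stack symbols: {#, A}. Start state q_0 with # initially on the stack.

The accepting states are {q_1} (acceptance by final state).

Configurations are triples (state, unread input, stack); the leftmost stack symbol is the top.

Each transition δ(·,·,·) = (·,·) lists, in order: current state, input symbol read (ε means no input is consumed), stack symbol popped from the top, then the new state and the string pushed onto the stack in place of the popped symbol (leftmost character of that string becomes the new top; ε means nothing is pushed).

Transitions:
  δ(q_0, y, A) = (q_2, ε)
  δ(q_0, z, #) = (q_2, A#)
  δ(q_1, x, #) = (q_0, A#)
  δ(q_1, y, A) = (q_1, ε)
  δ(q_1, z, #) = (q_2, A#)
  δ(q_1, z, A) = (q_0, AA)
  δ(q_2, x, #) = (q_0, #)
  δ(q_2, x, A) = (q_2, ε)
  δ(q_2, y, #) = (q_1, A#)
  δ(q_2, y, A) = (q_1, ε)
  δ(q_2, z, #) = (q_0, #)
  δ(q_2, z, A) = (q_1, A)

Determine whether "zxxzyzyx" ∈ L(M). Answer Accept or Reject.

(q_0, zxxzyzyx, #) ⊢ (q_2, xxzyzyx, A#) ⊢ (q_2, xzyzyx, #) ⊢ (q_0, zyzyx, #) ⊢ (q_2, yzyx, A#) ⊢ (q_1, zyx, #) ⊢ (q_2, yx, A#) ⊢ (q_1, x, #) ⊢ (q_0, ε, A#)
All input consumed; state q_0 ∉ F and no further ε-move applies.

Reject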